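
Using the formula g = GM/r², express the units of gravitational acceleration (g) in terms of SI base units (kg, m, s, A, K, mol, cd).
Units of each symbol in g = GM/r²:
  G (gravitational constant): m³/(kg·s²)
  M (mass): kg
  r (distance): m  → to the power 2 in the denominator, contributes 1/m²

Multiplying the contributions: [m³/(kg·s²)] · [kg] · [1/m²]
Adding exponents of each base unit: m: 1, s: -2
SI base units of gravitational acceleration: m/s²

Answer: m/s²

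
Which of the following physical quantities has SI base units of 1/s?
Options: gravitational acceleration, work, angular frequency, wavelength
Checking the SI base units of each option:
  gravitational acceleration (g = GM/r²): m/s²  ✗
  work (W = Fd): kg·m²/s²  ✗
  angular frequency (ω = 2πf): 1/s  ✓ matches
  wavelength (λ = v/f): m  ✗

Only angular frequency has units 1/s.

Answer: angular frequency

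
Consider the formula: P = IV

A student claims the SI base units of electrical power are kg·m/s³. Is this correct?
Units of each symbol in P = IV:
  I (current): A
  V (voltage, in volts): kg·m²/(s³·A)

Multiplying the contributions: [A] · [kg·m²/(s³·A)]
Adding exponents of each base unit: kg: 1, m: 2, s: -3
SI base units of electrical power: kg·m²/s³

The claimed units kg·m/s³ (exponents kg: 1, m: 1, s: -3) do not match the derived units kg·m²/s³ (exponents kg: 1, m: 2, s: -3), so the claim is incorrect.

Answer: No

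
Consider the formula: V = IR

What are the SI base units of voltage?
Units of each symbol in V = IR:
  I (current): A
  R (resistance, in ohms): kg·m²/(s³·A²)

Multiplying the contributions: [A] · [kg·m²/(s³·A²)]
Adding exponents of each base unit: kg: 1, m: 2, s: -3, A: -1
SI base units of voltage: kg·m²/(s³·A)

Answer: kg·m²/(s³·A)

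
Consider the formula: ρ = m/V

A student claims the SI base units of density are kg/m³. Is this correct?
Units of each symbol in ρ = m/V:
  m (mass): kg
  V (volume): m³  → in the denominator, contributes 1/m³

Multiplying the contributions: [kg] · [1/m³]
Adding exponents of each base unit: kg: 1, m: -3
SI base units of density: kg/m³

The claimed units kg/m³ match the derived units, so the claim is correct.

Answer: Yes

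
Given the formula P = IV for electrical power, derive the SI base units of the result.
Units of each symbol in P = IV:
  I (current): A
  V (voltage, in volts): kg·m²/(s³·A)

Multiplying the contributions: [A] · [kg·m²/(s³·A)]
Adding exponents of each base unit: kg: 1, m: 2, s: -3
SI base units of electrical power: kg·m²/s³

Answer: kg·m²/s³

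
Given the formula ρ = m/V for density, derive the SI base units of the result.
Units of each symbol in ρ = m/V:
  m (mass): kg
  V (volume): m³  → in the denominator, contributes 1/m³

Multiplying the contributions: [kg] · [1/m³]
Adding exponents of each base unit: kg: 1, m: -3
SI base units of density: kg/m³

Answer: kg/m³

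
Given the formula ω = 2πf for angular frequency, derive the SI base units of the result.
Units of each symbol in ω = 2πf:
  f (frequency): 1/s
  The factor 2π is dimensionless.

Multiplying the contributions: [1/s]
Adding exponents of each base unit: s: -1
SI base units of angular frequency: 1/s

Answer: 1/s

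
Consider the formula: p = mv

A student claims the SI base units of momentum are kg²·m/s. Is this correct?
Units of each symbol in p = mv:
  m (mass): kg
  v (velocity): m/s

Multiplying the contributions: [kg] · [m/s]
Adding exponents of each base unit: kg: 1, m: 1, s: -1
SI base units of momentum: kg·m/s

The claimed units kg²·m/s (exponents kg: 2, m: 1, s: -1) do not match the derived units kg·m/s (exponents kg: 1, m: 1, s: -1), so the claim is incorrect.

Answer: No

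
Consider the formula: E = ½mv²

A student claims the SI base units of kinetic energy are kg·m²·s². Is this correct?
Units of each symbol in E = ½mv²:
  m (mass): kg
  v (speed): m/s  → to the power 2, contributes m²/s²
  The factor ½ is dimensionless.

Multiplying the contributions: [kg] · [m²/s²]
Adding exponents of each base unit: kg: 1, m: 2, s: -2
SI base units of kinetic energy: kg·m²/s²

The claimed units kg·m²·s² (exponents kg: 1, m: 2, s: 2) do not match the derived units kg·m²/s² (exponents kg: 1, m: 2, s: -2), so the claim is incorrect.

Answer: No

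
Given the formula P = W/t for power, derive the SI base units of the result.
Units of each symbol in P = W/t:
  W (work): kg·m²/s²
  t (time): s  → in the denominator, contributes 1/s

Multiplying the contributions: [kg·m²/s²] · [1/s]
Adding exponents of each base unit: kg: 1, m: 2, s: -3
SI base units of power: kg·m²/s³

Answer: kg·m²/s³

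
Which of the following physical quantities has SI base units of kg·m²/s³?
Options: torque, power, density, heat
Checking the SI base units of each option:
  torque (τ = Fr): kg·m²/s²  ✗
  power (P = W/t): kg·m²/s³  ✓ matches
  density (ρ = m/V): kg/m³  ✗
  heat (Q = mcΔT): kg·m²/s²  ✗

Only power has units kg·m²/s³.

Answer: power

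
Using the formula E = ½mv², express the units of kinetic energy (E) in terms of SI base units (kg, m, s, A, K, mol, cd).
Units of each symbol in E = ½mv²:
  m (mass): kg
  v (speed): m/s  → to the power 2, contributes m²/s²
  The factor ½ is dimensionless.

Multiplying the contributions: [kg] · [m²/s²]
Adding exponents of each base unit: kg: 1, m: 2, s: -2
SI base units of kinetic energy: kg·m²/s²

Answer: kg·m²/s²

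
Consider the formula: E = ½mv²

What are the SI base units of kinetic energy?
Units of each symbol in E = ½mv²:
  m (mass): kg
  v (speed): m/s  → to the power 2, contributes m²/s²
  The factor ½ is dimensionless.

Multiplying the contributions: [kg] · [m²/s²]
Adding exponents of each base unit: kg: 1, m: 2, s: -2
SI base units of kinetic energy: kg·m²/s²

Answer: kg·m²/s²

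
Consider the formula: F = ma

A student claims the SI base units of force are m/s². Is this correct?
Units of each symbol in F = ma:
  m (mass): kg
  a (acceleration): m/s²

Multiplying the contributions: [kg] · [m/s²]
Adding exponents of each base unit: kg: 1, m: 1, s: -2
SI base units of force: kg·m/s²

The claimed units m/s² (exponents m: 1, s: -2) do not match the derived units kg·m/s² (exponents kg: 1, m: 1, s: -2), so the claim is incorrect.

Answer: No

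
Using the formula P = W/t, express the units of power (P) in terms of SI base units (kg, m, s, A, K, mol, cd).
Units of each symbol in P = W/t:
  W (work): kg·m²/s²
  t (time): s  → in the denominator, contributes 1/s

Multiplying the contributions: [kg·m²/s²] · [1/s]
Adding exponents of each base unit: kg: 1, m: 2, s: -3
SI base units of power: kg·m²/s³

Answer: kg·m²/s³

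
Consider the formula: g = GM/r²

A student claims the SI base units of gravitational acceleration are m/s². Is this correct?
Units of each symbol in g = GM/r²:
  G (gravitational constant): m³/(kg·s²)
  M (mass): kg
  r (distance): m  → to the power 2 in the denominator, contributes 1/m²

Multiplying the contributions: [m³/(kg·s²)] · [kg] · [1/m²]
Adding exponents of each base unit: m: 1, s: -2
SI base units of gravitational acceleration: m/s²

The claimed units m/s² match the derived units, so the claim is correct.

Answer: Yes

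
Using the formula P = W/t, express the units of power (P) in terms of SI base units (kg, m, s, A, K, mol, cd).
Units of each symbol in P = W/t:
  W (work): kg·m²/s²
  t (time): s  → in the denominator, contributes 1/s

Multiplying the contributions: [kg·m²/s²] · [1/s]
Adding exponents of each base unit: kg: 1, m: 2, s: -3
SI base units of power: kg·m²/s³

Answer: kg·m²/s³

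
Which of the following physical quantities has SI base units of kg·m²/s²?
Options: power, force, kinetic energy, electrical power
Checking the SI base units of each option:
  power (P = W/t): kg·m²/s³  ✗
  force (F = ma): kg·m/s²  ✗
  kinetic energy (E = ½mv²): kg·m²/s²  ✓ matches
  electrical power (P = IV): kg·m²/s³  ✗

Only kinetic energy has units kg·m²/s².

Answer: kinetic energy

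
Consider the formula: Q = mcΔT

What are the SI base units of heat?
Units of each symbol in Q = mcΔT:
  m (mass): kg
  c (specific heat capacity, in J/(kg·K)): m²/(s²·K)
  ΔT (temperature change): K

Multiplying the contributions: [kg] · [m²/(s²·K)] · [K]
Adding exponents of each base unit: kg: 1, m: 2, s: -2
SI base units of heat: kg·m²/s²

Answer: kg·m²/s²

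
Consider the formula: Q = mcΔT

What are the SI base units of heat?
Units of each symbol in Q = mcΔT:
  m (mass): kg
  c (specific heat capacity, in J/(kg·K)): m²/(s²·K)
  ΔT (temperature change): K

Multiplying the contributions: [kg] · [m²/(s²·K)] · [K]
Adding exponents of each base unit: kg: 1, m: 2, s: -2
SI base units of heat: kg·m²/s²

Answer: kg·m²/s²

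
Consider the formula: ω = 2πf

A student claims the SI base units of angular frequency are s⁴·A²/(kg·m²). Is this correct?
Units of each symbol in ω = 2πf:
  f (frequency): 1/s
  The factor 2π is dimensionless.

Multiplying the contributions: [1/s]
Adding exponents of each base unit: s: -1
SI base units of angular frequency: 1/s

The claimed units s⁴·A²/(kg·m²) (exponents kg: -1, m: -2, s: 4, A: 2) do not match the derived units 1/s (exponents s: -1), so the claim is incorrect.

Answer: No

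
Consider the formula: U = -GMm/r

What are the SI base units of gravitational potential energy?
Units of each symbol in U = -GMm/r:
  G (gravitational constant): m³/(kg·s²)
  M (mass): kg
  m (mass): kg
  r (distance): m  → in the denominator, contributes 1/m
  The minus sign does not affect the units.

Multiplying the contributions: [m³/(kg·s²)] · [kg] · [kg] · [1/m]
Adding exponents of each base unit: kg: 1, m: 2, s: -2
SI base units of gravitational potential energy: kg·m²/s²

Answer: kg·m²/s²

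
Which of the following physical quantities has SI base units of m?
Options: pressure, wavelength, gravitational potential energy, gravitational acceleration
Checking the SI base units of each option:
  pressure (P = F/A): kg/(m·s²)  ✗
  wavelength (λ = v/f): m  ✓ matches
  gravitational potential energy (U = -GMm/r): kg·m²/s²  ✗
  gravitational acceleration (g = GM/r²): m/s²  ✗

Only wavelength has units m.

Answer: wavelength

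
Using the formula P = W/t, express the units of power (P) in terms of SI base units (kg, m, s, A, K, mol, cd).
Units of each symbol in P = W/t:
  W (work): kg·m²/s²
  t (time): s  → in the denominator, contributes 1/s

Multiplying the contributions: [kg·m²/s²] · [1/s]
Adding exponents of each base unit: kg: 1, m: 2, s: -3
SI base units of power: kg·m²/s³

Answer: kg·m²/s³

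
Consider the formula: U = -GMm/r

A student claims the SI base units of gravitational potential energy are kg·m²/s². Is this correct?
Units of each symbol in U = -GMm/r:
  G (gravitational constant): m³/(kg·s²)
  M (mass): kg
  m (mass): kg
  r (distance): m  → in the denominator, contributes 1/m
  The minus sign does not affect the units.

Multiplying the contributions: [m³/(kg·s²)] · [kg] · [kg] · [1/m]
Adding exponents of each base unit: kg: 1, m: 2, s: -2
SI base units of gravitational potential energy: kg·m²/s²

The claimed units kg·m²/s² match the derived units, so the claim is correct.

Answer: Yes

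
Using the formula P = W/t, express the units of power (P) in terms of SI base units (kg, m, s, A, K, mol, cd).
Units of each symbol in P = W/t:
  W (work): kg·m²/s²
  t (time): s  → in the denominator, contributes 1/s

Multiplying the contributions: [kg·m²/s²] · [1/s]
Adding exponents of each base unit: kg: 1, m: 2, s: -3
SI base units of power: kg·m²/s³

Answer: kg·m²/s³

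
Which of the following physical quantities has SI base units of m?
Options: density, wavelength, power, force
Checking the SI base units of each option:
  density (ρ = m/V): kg/m³  ✗
  wavelength (λ = v/f): m  ✓ matches
  power (P = W/t): kg·m²/s³  ✗
  force (F = ma): kg·m/s²  ✗

Only wavelength has units m.

Answer: wavelength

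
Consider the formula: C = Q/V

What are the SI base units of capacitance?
Units of each symbol in C = Q/V:
  Q (charge, in coulombs): s·A
  V (voltage, in volts): kg·m²/(s³·A)  → in the denominator, contributes s³·A/(kg·m²)

Multiplying the contributions: [s·A] · [s³·A/(kg·m²)]
Adding exponents of each base unit: kg: -1, m: -2, s: 4, A: 2
SI base units of capacitance: s⁴·A²/(kg·m²)

Answer: s⁴·A²/(kg·m²)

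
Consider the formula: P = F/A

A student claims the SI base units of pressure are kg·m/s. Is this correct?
Units of each symbol in P = F/A:
  F (force): kg·m/s²
  A (area): m²  → in the denominator, contributes 1/m²

Multiplying the contributions: [kg·m/s²] · [1/m²]
Adding exponents of each base unit: kg: 1, m: -1, s: -2
SI base units of pressure: kg/(m·s²)

The claimed units kg·m/s (exponents kg: 1, m: 1, s: -1) do not match the derived units kg/(m·s²) (exponents kg: 1, m: -1, s: -2), so the claim is incorrect.

Answer: No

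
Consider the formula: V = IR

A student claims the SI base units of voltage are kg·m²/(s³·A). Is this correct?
Units of each symbol in V = IR:
  I (current): A
  R (resistance, in ohms): kg·m²/(s³·A²)

Multiplying the contributions: [A] · [kg·m²/(s³·A²)]
Adding exponents of each base unit: kg: 1, m: 2, s: -3, A: -1
SI base units of voltage: kg·m²/(s³·A)

The claimed units kg·m²/(s³·A) match the derived units, so the claim is correct.

Answer: Yes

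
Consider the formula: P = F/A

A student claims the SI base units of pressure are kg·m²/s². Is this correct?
Units of each symbol in P = F/A:
  F (force): kg·m/s²
  A (area): m²  → in the denominator, contributes 1/m²

Multiplying the contributions: [kg·m/s²] · [1/m²]
Adding exponents of each base unit: kg: 1, m: -1, s: -2
SI base units of pressure: kg/(m·s²)

The claimed units kg·m²/s² (exponents kg: 1, m: 2, s: -2) do not match the derived units kg/(m·s²) (exponents kg: 1, m: -1, s: -2), so the claim is incorrect.

Answer: No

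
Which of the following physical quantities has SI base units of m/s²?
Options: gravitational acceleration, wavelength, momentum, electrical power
Checking the SI base units of each option:
  gravitational acceleration (g = GM/r²): m/s²  ✓ matches
  wavelength (λ = v/f): m  ✗
  momentum (p = mv): kg·m/s  ✗
  electrical power (P = IV): kg·m²/s³  ✗

Only gravitational acceleration has units m/s².

Answer: gravitational acceleration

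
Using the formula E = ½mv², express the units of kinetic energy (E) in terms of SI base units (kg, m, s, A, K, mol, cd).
Units of each symbol in E = ½mv²:
  m (mass): kg
  v (speed): m/s  → to the power 2, contributes m²/s²
  The factor ½ is dimensionless.

Multiplying the contributions: [kg] · [m²/s²]
Adding exponents of each base unit: kg: 1, m: 2, s: -2
SI base units of kinetic energy: kg·m²/s²

Answer: kg·m²/s²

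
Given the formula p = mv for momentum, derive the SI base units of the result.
Units of each symbol in p = mv:
  m (mass): kg
  v (velocity): m/s

Multiplying the contributions: [kg] · [m/s]
Adding exponents of each base unit: kg: 1, m: 1, s: -1
SI base units of momentum: kg·m/s

Answer: kg·m/s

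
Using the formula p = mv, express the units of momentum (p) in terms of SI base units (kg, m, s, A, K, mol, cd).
Units of each symbol in p = mv:
  m (mass): kg
  v (velocity): m/s

Multiplying the contributions: [kg] · [m/s]
Adding exponents of each base unit: kg: 1, m: 1, s: -1
SI base units of momentum: kg·m/s

Answer: kg·m/s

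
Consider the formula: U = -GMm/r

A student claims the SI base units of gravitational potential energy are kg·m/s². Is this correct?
Units of each symbol in U = -GMm/r:
  G (gravitational constant): m³/(kg·s²)
  M (mass): kg
  m (mass): kg
  r (distance): m  → in the denominator, contributes 1/m
  The minus sign does not affect the units.

Multiplying the contributions: [m³/(kg·s²)] · [kg] · [kg] · [1/m]
Adding exponents of each base unit: kg: 1, m: 2, s: -2
SI base units of gravitational potential energy: kg·m²/s²

The claimed units kg·m/s² (exponents kg: 1, m: 1, s: -2) do not match the derived units kg·m²/s² (exponents kg: 1, m: 2, s: -2), so the claim is incorrect.

Answer: No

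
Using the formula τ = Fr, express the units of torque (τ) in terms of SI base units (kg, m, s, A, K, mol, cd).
Units of each symbol in τ = Fr:
  F (force): kg·m/s²
  r (lever arm): m

Multiplying the contributions: [kg·m/s²] · [m]
Adding exponents of each base unit: kg: 1, m: 2, s: -2
SI base units of torque: kg·m²/s²

Answer: kg·m²/s²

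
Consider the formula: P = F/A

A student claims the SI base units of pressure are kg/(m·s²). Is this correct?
Units of each symbol in P = F/A:
  F (force): kg·m/s²
  A (area): m²  → in the denominator, contributes 1/m²

Multiplying the contributions: [kg·m/s²] · [1/m²]
Adding exponents of each base unit: kg: 1, m: -1, s: -2
SI base units of pressure: kg/(m·s²)

The claimed units kg/(m·s²) match the derived units, so the claim is correct.

Answer: Yes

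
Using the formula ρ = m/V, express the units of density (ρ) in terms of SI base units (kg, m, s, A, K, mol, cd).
Units of each symbol in ρ = m/V:
  m (mass): kg
  V (volume): m³  → in the denominator, contributes 1/m³

Multiplying the contributions: [kg] · [1/m³]
Adding exponents of each base unit: kg: 1, m: -3
SI base units of density: kg/m³

Answer: kg/m³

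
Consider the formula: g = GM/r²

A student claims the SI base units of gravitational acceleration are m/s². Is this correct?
Units of each symbol in g = GM/r²:
  G (gravitational constant): m³/(kg·s²)
  M (mass): kg
  r (distance): m  → to the power 2 in the denominator, contributes 1/m²

Multiplying the contributions: [m³/(kg·s²)] · [kg] · [1/m²]
Adding exponents of each base unit: m: 1, s: -2
SI base units of gravitational acceleration: m/s²

The claimed units m/s² match the derived units, so the claim is correct.

Answer: Yes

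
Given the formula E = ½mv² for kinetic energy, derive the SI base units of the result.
Units of each symbol in E = ½mv²:
  m (mass): kg
  v (speed): m/s  → to the power 2, contributes m²/s²
  The factor ½ is dimensionless.

Multiplying the contributions: [kg] · [m²/s²]
Adding exponents of each base unit: kg: 1, m: 2, s: -2
SI base units of kinetic energy: kg·m²/s²

Answer: kg·m²/s²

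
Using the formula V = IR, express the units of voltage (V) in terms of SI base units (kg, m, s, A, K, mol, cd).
Units of each symbol in V = IR:
  I (current): A
  R (resistance, in ohms): kg·m²/(s³·A²)

Multiplying the contributions: [A] · [kg·m²/(s³·A²)]
Adding exponents of each base unit: kg: 1, m: 2, s: -3, A: -1
SI base units of voltage: kg·m²/(s³·A)

Answer: kg·m²/(s³·A)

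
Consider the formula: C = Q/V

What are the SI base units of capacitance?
Units of each symbol in C = Q/V:
  Q (charge, in coulombs): s·A
  V (voltage, in volts): kg·m²/(s³·A)  → in the denominator, contributes s³·A/(kg·m²)

Multiplying the contributions: [s·A] · [s³·A/(kg·m²)]
Adding exponents of each base unit: kg: -1, m: -2, s: 4, A: 2
SI base units of capacitance: s⁴·A²/(kg·m²)

Answer: s⁴·A²/(kg·m²)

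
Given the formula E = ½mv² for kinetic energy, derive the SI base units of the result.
Units of each symbol in E = ½mv²:
  m (mass): kg
  v (speed): m/s  → to the power 2, contributes m²/s²
  The factor ½ is dimensionless.

Multiplying the contributions: [kg] · [m²/s²]
Adding exponents of each base unit: kg: 1, m: 2, s: -2
SI base units of kinetic energy: kg·m²/s²

Answer: kg·m²/s²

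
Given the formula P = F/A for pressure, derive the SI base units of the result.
Units of each symbol in P = F/A:
  F (force): kg·m/s²
  A (area): m²  → in the denominator, contributes 1/m²

Multiplying the contributions: [kg·m/s²] · [1/m²]
Adding exponents of each base unit: kg: 1, m: -1, s: -2
SI base units of pressure: kg/(m·s²)

Answer: kg/(m·s²)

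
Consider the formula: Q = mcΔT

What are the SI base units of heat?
Units of each symbol in Q = mcΔT:
  m (mass): kg
  c (specific heat capacity, in J/(kg·K)): m²/(s²·K)
  ΔT (temperature change): K

Multiplying the contributions: [kg] · [m²/(s²·K)] · [K]
Adding exponents of each base unit: kg: 1, m: 2, s: -2
SI base units of heat: kg·m²/s²

Answer: kg·m²/s²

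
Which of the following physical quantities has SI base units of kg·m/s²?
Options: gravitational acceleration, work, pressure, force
Checking the SI base units of each option:
  gravitational acceleration (g = GM/r²): m/s²  ✗
  work (W = Fd): kg·m²/s²  ✗
  pressure (P = F/A): kg/(m·s²)  ✗
  force (F = ma): kg·m/s²  ✓ matches

Only force has units kg·m/s².

Answer: force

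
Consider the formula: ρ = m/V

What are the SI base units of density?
Units of each symbol in ρ = m/V:
  m (mass): kg
  V (volume): m³  → in the denominator, contributes 1/m³

Multiplying the contributions: [kg] · [1/m³]
Adding exponents of each base unit: kg: 1, m: -3
SI base units of density: kg/m³

Answer: kg/m³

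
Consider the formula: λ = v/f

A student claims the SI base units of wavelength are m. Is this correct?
Units of each symbol in λ = v/f:
  v (wave speed): m/s
  f (frequency): 1/s  → in the denominator, contributes s

Multiplying the contributions: [m/s] · [s]
Adding exponents of each base unit: m: 1
SI base units of wavelength: m

The claimed units m match the derived units, so the claim is correct.

Answer: Yes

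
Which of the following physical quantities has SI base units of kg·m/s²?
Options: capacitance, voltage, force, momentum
Checking the SI base units of each option:
  capacitance (C = Q/V): s⁴·A²/(kg·m²)  ✗
  voltage (V = IR): kg·m²/(s³·A)  ✗
  force (F = ma): kg·m/s²  ✓ matches
  momentum (p = mv): kg·m/s  ✗

Only force has units kg·m/s².

Answer: force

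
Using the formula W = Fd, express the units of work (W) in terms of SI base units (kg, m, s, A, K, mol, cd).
Units of each symbol in W = Fd:
  F (force): kg·m/s²
  d (displacement): m

Multiplying the contributions: [kg·m/s²] · [m]
Adding exponents of each base unit: kg: 1, m: 2, s: -2
SI base units of work: kg·m²/s²

Answer: kg·m²/s²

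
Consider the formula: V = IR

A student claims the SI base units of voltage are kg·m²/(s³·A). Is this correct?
Units of each symbol in V = IR:
  I (current): A
  R (resistance, in ohms): kg·m²/(s³·A²)

Multiplying the contributions: [A] · [kg·m²/(s³·A²)]
Adding exponents of each base unit: kg: 1, m: 2, s: -3, A: -1
SI base units of voltage: kg·m²/(s³·A)

The claimed units kg·m²/(s³·A) match the derived units, so the claim is correct.

Answer: Yes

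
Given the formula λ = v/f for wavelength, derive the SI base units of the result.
Units of each symbol in λ = v/f:
  v (wave speed): m/s
  f (frequency): 1/s  → in the denominator, contributes s

Multiplying the contributions: [m/s] · [s]
Adding exponents of each base unit: m: 1
SI base units of wavelength: m

Answer: m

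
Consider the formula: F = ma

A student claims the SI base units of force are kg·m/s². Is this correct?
Units of each symbol in F = ma:
  m (mass): kg
  a (acceleration): m/s²

Multiplying the contributions: [kg] · [m/s²]
Adding exponents of each base unit: kg: 1, m: 1, s: -2
SI base units of force: kg·m/s²

The claimed units kg·m/s² match the derived units, so the claim is correct.

Answer: Yes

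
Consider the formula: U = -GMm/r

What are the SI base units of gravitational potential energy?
Units of each symbol in U = -GMm/r:
  G (gravitational constant): m³/(kg·s²)
  M (mass): kg
  m (mass): kg
  r (distance): m  → in the denominator, contributes 1/m
  The minus sign does not affect the units.

Multiplying the contributions: [m³/(kg·s²)] · [kg] · [kg] · [1/m]
Adding exponents of each base unit: kg: 1, m: 2, s: -2
SI base units of gravitational potential energy: kg·m²/s²

Answer: kg·m²/s²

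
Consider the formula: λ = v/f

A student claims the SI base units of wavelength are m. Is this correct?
Units of each symbol in λ = v/f:
  v (wave speed): m/s
  f (frequency): 1/s  → in the denominator, contributes s

Multiplying the contributions: [m/s] · [s]
Adding exponents of each base unit: m: 1
SI base units of wavelength: m

The claimed units m match the derived units, so the claim is correct.

Answer: Yes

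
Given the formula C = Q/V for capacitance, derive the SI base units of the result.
Units of each symbol in C = Q/V:
  Q (charge, in coulombs): s·A
  V (voltage, in volts): kg·m²/(s³·A)  → in the denominator, contributes s³·A/(kg·m²)

Multiplying the contributions: [s·A] · [s³·A/(kg·m²)]
Adding exponents of each base unit: kg: -1, m: -2, s: 4, A: 2
SI base units of capacitance: s⁴·A²/(kg·m²)

Answer: s⁴·A²/(kg·m²)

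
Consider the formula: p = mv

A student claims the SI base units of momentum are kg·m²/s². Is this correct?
Units of each symbol in p = mv:
  m (mass): kg
  v (velocity): m/s

Multiplying the contributions: [kg] · [m/s]
Adding exponents of each base unit: kg: 1, m: 1, s: -1
SI base units of momentum: kg·m/s

The claimed units kg·m²/s² (exponents kg: 1, m: 2, s: -2) do not match the derived units kg·m/s (exponents kg: 1, m: 1, s: -1), so the claim is incorrect.

Answer: No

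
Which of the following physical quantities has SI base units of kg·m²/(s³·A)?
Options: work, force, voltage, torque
Checking the SI base units of each option:
  work (W = Fd): kg·m²/s²  ✗
  force (F = ma): kg·m/s²  ✗
  voltage (V = IR): kg·m²/(s³·A)  ✓ matches
  torque (τ = Fr): kg·m²/s²  ✗

Only voltage has units kg·m²/(s³·A).

Answer: voltage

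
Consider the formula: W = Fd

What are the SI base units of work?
Units of each symbol in W = Fd:
  F (force): kg·m/s²
  d (displacement): m

Multiplying the contributions: [kg·m/s²] · [m]
Adding exponents of each base unit: kg: 1, m: 2, s: -2
SI base units of work: kg·m²/s²

Answer: kg·m²/s²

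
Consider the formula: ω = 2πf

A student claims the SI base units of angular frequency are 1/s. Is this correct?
Units of each symbol in ω = 2πf:
  f (frequency): 1/s
  The factor 2π is dimensionless.

Multiplying the contributions: [1/s]
Adding exponents of each base unit: s: -1
SI base units of angular frequency: 1/s

The claimed units 1/s match the derived units, so the claim is correct.

Answer: Yes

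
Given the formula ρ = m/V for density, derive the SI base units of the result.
Units of each symbol in ρ = m/V:
  m (mass): kg
  V (volume): m³  → in the denominator, contributes 1/m³

Multiplying the contributions: [kg] · [1/m³]
Adding exponents of each base unit: kg: 1, m: -3
SI base units of density: kg/m³

Answer: kg/m³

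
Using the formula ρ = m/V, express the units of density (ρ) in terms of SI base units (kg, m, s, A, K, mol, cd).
Units of each symbol in ρ = m/V:
  m (mass): kg
  V (volume): m³  → in the denominator, contributes 1/m³

Multiplying the contributions: [kg] · [1/m³]
Adding exponents of each base unit: kg: 1, m: -3
SI base units of density: kg/m³

Answer: kg/m³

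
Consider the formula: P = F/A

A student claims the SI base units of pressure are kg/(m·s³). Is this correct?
Units of each symbol in P = F/A:
  F (force): kg·m/s²
  A (area): m²  → in the denominator, contributes 1/m²

Multiplying the contributions: [kg·m/s²] · [1/m²]
Adding exponents of each base unit: kg: 1, m: -1, s: -2
SI base units of pressure: kg/(m·s²)

The claimed units kg/(m·s³) (exponents kg: 1, m: -1, s: -3) do not match the derived units kg/(m·s²) (exponents kg: 1, m: -1, s: -2), so the claim is incorrect.

Answer: No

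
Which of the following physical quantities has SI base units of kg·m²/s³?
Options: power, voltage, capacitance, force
Checking the SI base units of each option:
  power (P = W/t): kg·m²/s³  ✓ matches
  voltage (V = IR): kg·m²/(s³·A)  ✗
  capacitance (C = Q/V): s⁴·A²/(kg·m²)  ✗
  force (F = ma): kg·m/s²  ✗

Only power has units kg·m²/s³.

Answer: power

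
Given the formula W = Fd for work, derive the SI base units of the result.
Units of each symbol in W = Fd:
  F (force): kg·m/s²
  d (displacement): m

Multiplying the contributions: [kg·m/s²] · [m]
Adding exponents of each base unit: kg: 1, m: 2, s: -2
SI base units of work: kg·m²/s²

Answer: kg·m²/s²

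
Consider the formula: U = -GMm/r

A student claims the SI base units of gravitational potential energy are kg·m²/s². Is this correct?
Units of each symbol in U = -GMm/r:
  G (gravitational constant): m³/(kg·s²)
  M (mass): kg
  m (mass): kg
  r (distance): m  → in the denominator, contributes 1/m
  The minus sign does not affect the units.

Multiplying the contributions: [m³/(kg·s²)] · [kg] · [kg] · [1/m]
Adding exponents of each base unit: kg: 1, m: 2, s: -2
SI base units of gravitational potential energy: kg·m²/s²

The claimed units kg·m²/s² match the derived units, so the claim is correct.

Answer: Yes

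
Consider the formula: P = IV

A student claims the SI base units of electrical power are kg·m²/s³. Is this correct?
Units of each symbol in P = IV:
  I (current): A
  V (voltage, in volts): kg·m²/(s³·A)

Multiplying the contributions: [A] · [kg·m²/(s³·A)]
Adding exponents of each base unit: kg: 1, m: 2, s: -3
SI base units of electrical power: kg·m²/s³

The claimed units kg·m²/s³ match the derived units, so the claim is correct.

Answer: Yes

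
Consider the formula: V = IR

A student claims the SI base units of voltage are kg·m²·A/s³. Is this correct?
Units of each symbol in V = IR:
  I (current): A
  R (resistance, in ohms): kg·m²/(s³·A²)

Multiplying the contributions: [A] · [kg·m²/(s³·A²)]
Adding exponents of each base unit: kg: 1, m: 2, s: -3, A: -1
SI base units of voltage: kg·m²/(s³·A)

The claimed units kg·m²·A/s³ (exponents kg: 1, m: 2, s: -3, A: 1) do not match the derived units kg·m²/(s³·A) (exponents kg: 1, m: 2, s: -3, A: -1), so the claim is incorrect.

Answer: No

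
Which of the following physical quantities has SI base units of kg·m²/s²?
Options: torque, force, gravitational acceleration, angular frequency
Checking the SI base units of each option:
  torque (τ = Fr): kg·m²/s²  ✓ matches
  force (F = ma): kg·m/s²  ✗
  gravitational acceleration (g = GM/r²): m/s²  ✗
  angular frequency (ω = 2πf): 1/s  ✗

Only torque has units kg·m²/s².

Answer: torque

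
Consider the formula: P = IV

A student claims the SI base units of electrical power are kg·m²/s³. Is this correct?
Units of each symbol in P = IV:
  I (current): A
  V (voltage, in volts): kg·m²/(s³·A)

Multiplying the contributions: [A] · [kg·m²/(s³·A)]
Adding exponents of each base unit: kg: 1, m: 2, s: -3
SI base units of electrical power: kg·m²/s³

The claimed units kg·m²/s³ match the derived units, so the claim is correct.

Answer: Yes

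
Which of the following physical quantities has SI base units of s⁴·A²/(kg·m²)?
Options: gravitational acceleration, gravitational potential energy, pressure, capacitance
Checking the SI base units of each option:
  gravitational acceleration (g = GM/r²): m/s²  ✗
  gravitational potential energy (U = -GMm/r): kg·m²/s²  ✗
  pressure (P = F/A): kg/(m·s²)  ✗
  capacitance (C = Q/V): s⁴·A²/(kg·m²)  ✓ matches

Only capacitance has units s⁴·A²/(kg·m²).

Answer: capacitance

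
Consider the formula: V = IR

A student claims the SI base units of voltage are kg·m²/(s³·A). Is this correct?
Units of each symbol in V = IR:
  I (current): A
  R (resistance, in ohms): kg·m²/(s³·A²)

Multiplying the contributions: [A] · [kg·m²/(s³·A²)]
Adding exponents of each base unit: kg: 1, m: 2, s: -3, A: -1
SI base units of voltage: kg·m²/(s³·A)

The claimed units kg·m²/(s³·A) match the derived units, so the claim is correct.

Answer: Yes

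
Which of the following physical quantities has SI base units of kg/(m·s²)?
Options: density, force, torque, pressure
Checking the SI base units of each option:
  density (ρ = m/V): kg/m³  ✗
  force (F = ma): kg·m/s²  ✗
  torque (τ = Fr): kg·m²/s²  ✗
  pressure (P = F/A): kg/(m·s²)  ✓ matches

Only pressure has units kg/(m·s²).

Answer: pressure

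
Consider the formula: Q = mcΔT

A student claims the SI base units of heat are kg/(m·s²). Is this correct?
Units of each symbol in Q = mcΔT:
  m (mass): kg
  c (specific heat capacity, in J/(kg·K)): m²/(s²·K)
  ΔT (temperature change): K

Multiplying the contributions: [kg] · [m²/(s²·K)] · [K]
Adding exponents of each base unit: kg: 1, m: 2, s: -2
SI base units of heat: kg·m²/s²

The claimed units kg/(m·s²) (exponents kg: 1, m: -1, s: -2) do not match the derived units kg·m²/s² (exponents kg: 1, m: 2, s: -2), so the claim is incorrect.

Answer: No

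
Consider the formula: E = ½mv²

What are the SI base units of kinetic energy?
Units of each symbol in E = ½mv²:
  m (mass): kg
  v (speed): m/s  → to the power 2, contributes m²/s²
  The factor ½ is dimensionless.

Multiplying the contributions: [kg] · [m²/s²]
Adding exponents of each base unit: kg: 1, m: 2, s: -2
SI base units of kinetic energy: kg·m²/s²

Answer: kg·m²/s²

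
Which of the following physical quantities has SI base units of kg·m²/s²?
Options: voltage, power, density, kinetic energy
Checking the SI base units of each option:
  voltage (V = IR): kg·m²/(s³·A)  ✗
  power (P = W/t): kg·m²/s³  ✗
  density (ρ = m/V): kg/m³  ✗
  kinetic energy (E = ½mv²): kg·m²/s²  ✓ matches

Only kinetic energy has units kg·m²/s².

Answer: kinetic energy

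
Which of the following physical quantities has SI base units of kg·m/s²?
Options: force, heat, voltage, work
Checking the SI base units of each option:
  force (F = ma): kg·m/s²  ✓ matches
  heat (Q = mcΔT): kg·m²/s²  ✗
  voltage (V = IR): kg·m²/(s³·A)  ✗
  work (W = Fd): kg·m²/s²  ✗

Only force has units kg·m/s².

Answer: force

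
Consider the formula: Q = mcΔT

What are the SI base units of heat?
Units of each symbol in Q = mcΔT:
  m (mass): kg
  c (specific heat capacity, in J/(kg·K)): m²/(s²·K)
  ΔT (temperature change): K

Multiplying the contributions: [kg] · [m²/(s²·K)] · [K]
Adding exponents of each base unit: kg: 1, m: 2, s: -2
SI base units of heat: kg·m²/s²

Answer: kg·m²/s²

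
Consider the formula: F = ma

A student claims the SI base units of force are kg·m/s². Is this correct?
Units of each symbol in F = ma:
  m (mass): kg
  a (acceleration): m/s²

Multiplying the contributions: [kg] · [m/s²]
Adding exponents of each base unit: kg: 1, m: 1, s: -2
SI base units of force: kg·m/s²

The claimed units kg·m/s² match the derived units, so the claim is correct.

Answer: Yes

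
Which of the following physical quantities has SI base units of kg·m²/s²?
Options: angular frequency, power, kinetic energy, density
Checking the SI base units of each option:
  angular frequency (ω = 2πf): 1/s  ✗
  power (P = W/t): kg·m²/s³  ✗
  kinetic energy (E = ½mv²): kg·m²/s²  ✓ matches
  density (ρ = m/V): kg/m³  ✗

Only kinetic energy has units kg·m²/s².

Answer: kinetic energy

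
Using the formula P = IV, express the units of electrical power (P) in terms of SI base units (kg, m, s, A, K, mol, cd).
Units of each symbol in P = IV:
  I (current): A
  V (voltage, in volts): kg·m²/(s³·A)

Multiplying the contributions: [A] · [kg·m²/(s³·A)]
Adding exponents of each base unit: kg: 1, m: 2, s: -3
SI base units of electrical power: kg·m²/s³

Answer: kg·m²/s³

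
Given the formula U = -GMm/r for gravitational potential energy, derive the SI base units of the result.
Units of each symbol in U = -GMm/r:
  G (gravitational constant): m³/(kg·s²)
  M (mass): kg
  m (mass): kg
  r (distance): m  → in the denominator, contributes 1/m
  The minus sign does not affect the units.

Multiplying the contributions: [m³/(kg·s²)] · [kg] · [kg] · [1/m]
Adding exponents of each base unit: kg: 1, m: 2, s: -2
SI base units of gravitational potential energy: kg·m²/s²

Answer: kg·m²/s²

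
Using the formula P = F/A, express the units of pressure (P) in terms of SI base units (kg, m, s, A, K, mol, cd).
Units of each symbol in P = F/A:
  F (force): kg·m/s²
  A (area): m²  → in the denominator, contributes 1/m²

Multiplying the contributions: [kg·m/s²] · [1/m²]
Adding exponents of each base unit: kg: 1, m: -1, s: -2
SI base units of pressure: kg/(m·s²)

Answer: kg/(m·s²)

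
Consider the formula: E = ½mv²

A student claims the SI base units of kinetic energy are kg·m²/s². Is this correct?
Units of each symbol in E = ½mv²:
  m (mass): kg
  v (speed): m/s  → to the power 2, contributes m²/s²
  The factor ½ is dimensionless.

Multiplying the contributions: [kg] · [m²/s²]
Adding exponents of each base unit: kg: 1, m: 2, s: -2
SI base units of kinetic energy: kg·m²/s²

The claimed units kg·m²/s² match the derived units, so the claim is correct.

Answer: Yes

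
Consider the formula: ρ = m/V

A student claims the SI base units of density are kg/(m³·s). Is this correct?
Units of each symbol in ρ = m/V:
  m (mass): kg
  V (volume): m³  → in the denominator, contributes 1/m³

Multiplying the contributions: [kg] · [1/m³]
Adding exponents of each base unit: kg: 1, m: -3
SI base units of density: kg/m³

The claimed units kg/(m³·s) (exponents kg: 1, m: -3, s: -1) do not match the derived units kg/m³ (exponents kg: 1, m: -3), so the claim is incorrect.

Answer: No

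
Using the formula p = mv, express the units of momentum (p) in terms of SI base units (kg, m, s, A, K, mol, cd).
Units of each symbol in p = mv:
  m (mass): kg
  v (velocity): m/s

Multiplying the contributions: [kg] · [m/s]
Adding exponents of each base unit: kg: 1, m: 1, s: -1
SI base units of momentum: kg·m/s

Answer: kg·m/s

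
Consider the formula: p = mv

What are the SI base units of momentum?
Units of each symbol in p = mv:
  m (mass): kg
  v (velocity): m/s

Multiplying the contributions: [kg] · [m/s]
Adding exponents of each base unit: kg: 1, m: 1, s: -1
SI base units of momentum: kg·m/s

Answer: kg·m/s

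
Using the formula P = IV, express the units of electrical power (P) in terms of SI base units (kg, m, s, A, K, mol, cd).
Units of each symbol in P = IV:
  I (current): A
  V (voltage, in volts): kg·m²/(s³·A)

Multiplying the contributions: [A] · [kg·m²/(s³·A)]
Adding exponents of each base unit: kg: 1, m: 2, s: -3
SI base units of electrical power: kg·m²/s³

Answer: kg·m²/s³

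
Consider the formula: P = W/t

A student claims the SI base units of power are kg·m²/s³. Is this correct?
Units of each symbol in P = W/t:
  W (work): kg·m²/s²
  t (time): s  → in the denominator, contributes 1/s

Multiplying the contributions: [kg·m²/s²] · [1/s]
Adding exponents of each base unit: kg: 1, m: 2, s: -3
SI base units of power: kg·m²/s³

The claimed units kg·m²/s³ match the derived units, so the claim is correct.

Answer: Yes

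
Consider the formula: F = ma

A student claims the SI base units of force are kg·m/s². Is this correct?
Units of each symbol in F = ma:
  m (mass): kg
  a (acceleration): m/s²

Multiplying the contributions: [kg] · [m/s²]
Adding exponents of each base unit: kg: 1, m: 1, s: -2
SI base units of force: kg·m/s²

The claimed units kg·m/s² match the derived units, so the claim is correct.

Answer: Yes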